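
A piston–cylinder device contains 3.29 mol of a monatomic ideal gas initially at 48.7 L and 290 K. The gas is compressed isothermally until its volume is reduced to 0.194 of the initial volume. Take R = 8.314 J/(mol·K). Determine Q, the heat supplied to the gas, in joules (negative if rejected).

-13000 J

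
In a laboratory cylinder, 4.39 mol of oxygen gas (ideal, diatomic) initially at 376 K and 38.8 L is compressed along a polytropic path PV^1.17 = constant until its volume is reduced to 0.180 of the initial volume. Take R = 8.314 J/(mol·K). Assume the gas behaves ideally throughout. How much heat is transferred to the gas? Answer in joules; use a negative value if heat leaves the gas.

-15700 J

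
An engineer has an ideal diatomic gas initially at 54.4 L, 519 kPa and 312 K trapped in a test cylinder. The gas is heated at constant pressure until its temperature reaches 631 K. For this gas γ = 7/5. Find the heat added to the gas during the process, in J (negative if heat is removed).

n = P₁V₁/(RT₁) = 519×54.4/(8.314×312) = 10.9 mol.
Isobaric: P stays 519 kPa; V/T = const ⇒ T₂ = 631 K, V₂ = 110 L.
W = PΔV = 519×(110−54.4) kPa·L = 28900 J.
ΔU = nCvΔT = 10.9×20.8×(631−312) = 72200 J.
Q = ΔU + W = nCpΔT = 101000 J.

101000 J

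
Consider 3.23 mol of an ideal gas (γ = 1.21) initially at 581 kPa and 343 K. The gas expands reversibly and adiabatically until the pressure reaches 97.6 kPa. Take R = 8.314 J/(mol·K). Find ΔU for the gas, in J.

V₁ = nRT₁/P₁ = 3.23×8.314×343/581 = 15.9 L.
Adiabatic: T₂/T₁ = (P₂/P₁)^((γ−1)/γ) ⇒ T₂ = 343×(0.168)^0.174 = 252 K; V₂ = 69.2 L.
For an ideal gas ΔU = nCvΔT with Cv = R/(γ−1) = 39.6 J/(mol·K).
ΔU = 3.23×39.6×(252−343) = -11700 J.

-11700 J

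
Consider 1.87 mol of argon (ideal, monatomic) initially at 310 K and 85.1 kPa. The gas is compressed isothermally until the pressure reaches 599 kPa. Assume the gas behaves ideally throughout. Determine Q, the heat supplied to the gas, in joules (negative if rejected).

V₁ = nRT₁/P₁ = 1.87×8.314×310/85.1 = 56.6 L.
Isothermal: T stays 310 K; PV = const ⇒ V₂ = 8.05 L, P₂ = 599 kPa.
ΔU = 0 (ideal gas, T constant).
W = nRT ln(V₂/V₁) = 1.87×8.314×310×ln(0.142) = -9410 J.
Q = ΔU + W = -9410 J.

-9410 J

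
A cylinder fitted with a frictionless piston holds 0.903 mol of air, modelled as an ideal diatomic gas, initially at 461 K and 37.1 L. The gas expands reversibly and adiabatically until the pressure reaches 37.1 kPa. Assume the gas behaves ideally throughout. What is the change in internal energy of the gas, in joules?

-2000 J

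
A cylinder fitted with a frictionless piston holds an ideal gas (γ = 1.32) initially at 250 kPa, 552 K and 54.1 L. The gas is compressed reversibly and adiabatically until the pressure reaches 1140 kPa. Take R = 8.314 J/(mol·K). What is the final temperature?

797 K

Adiabatic: T₂/T₁ = (P₂/P₁)^((γ−1)/γ) ⇒ T₂ = 552×(4.56)^0.242 = 797 K; V₂ = 17.1 L.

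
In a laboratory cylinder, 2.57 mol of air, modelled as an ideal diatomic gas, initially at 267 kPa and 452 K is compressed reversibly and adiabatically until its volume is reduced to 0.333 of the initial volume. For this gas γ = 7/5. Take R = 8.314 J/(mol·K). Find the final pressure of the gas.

1240 kPa

V₁ = nRT₁/P₁ = 2.57×8.314×452/267 = 36.2 L.
Adiabatic: TV^(γ−1) = const ⇒ T₂ = 452×(3.00)^0.400 = 702 K; PV^γ = const ⇒ P₂ = 1240 kPa.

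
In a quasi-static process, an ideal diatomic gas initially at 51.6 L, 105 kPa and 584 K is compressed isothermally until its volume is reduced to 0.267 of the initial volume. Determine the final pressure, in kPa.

Isothermal: T stays 584 K; PV = const ⇒ V₂ = 13.8 L, P₂ = 393 kPa.

393 kPa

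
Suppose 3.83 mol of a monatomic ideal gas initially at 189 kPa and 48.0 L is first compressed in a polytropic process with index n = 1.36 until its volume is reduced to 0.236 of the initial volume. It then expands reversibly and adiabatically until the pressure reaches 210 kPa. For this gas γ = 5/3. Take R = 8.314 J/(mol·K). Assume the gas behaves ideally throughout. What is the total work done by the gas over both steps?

-5180 J

T₁ = P₁V₁/(nR) = 189×48.0/(3.83×8.314) = 285 K.
Step 1 — Polytropic n=1.36: T₂ = T₁(V₁/V₂)^(n−1) = 285×(4.24)^0.36 = 479 K; P₂ = P₁(V₁/V₂)^n = 1350 kPa.
W = (P₁V₁−P₂V₂)/(n−1) = (189×48.0−1350×11.3)/0.36 = -17200 J.
ΔU = nCvΔT = 3.83×12.5×(479−285) = 9280 J.
Q = ΔU + W = -7900 J.
State after step 1: P = 1350 kPa, V = 11.3 L, T = 479 K.
Step 2 — Adiabatic: T₂/T₁ = (P₂/P₁)^((γ−1)/γ) ⇒ T₂ = 479×(0.156)^0.400 = 228 K; V₂ = 34.5 L.
ΔU = nCvΔT = 3.83×12.5×(228−479) = -12000 J.
Q = 0 for an adiabatic process, so W = −ΔU = 12000 J.
Net over both steps: W = -5180 J, Q = -7900 J, ΔU = -2730 J.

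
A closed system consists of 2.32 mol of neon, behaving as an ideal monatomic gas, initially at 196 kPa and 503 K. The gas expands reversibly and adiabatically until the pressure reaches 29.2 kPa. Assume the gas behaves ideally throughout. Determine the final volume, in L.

155 L

V₁ = nRT₁/P₁ = 2.32×8.314×503/196 = 49.5 L.
Adiabatic: T₂/T₁ = (P₂/P₁)^((γ−1)/γ) ⇒ T₂ = 503×(0.149)^0.400 = 235 K; V₂ = 155 L.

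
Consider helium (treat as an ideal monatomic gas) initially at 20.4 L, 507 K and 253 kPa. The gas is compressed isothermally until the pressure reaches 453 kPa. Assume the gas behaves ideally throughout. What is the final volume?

11.4 L

Isothermal: T stays 507 K; PV = const ⇒ V₂ = 11.4 L, P₂ = 453 kPa.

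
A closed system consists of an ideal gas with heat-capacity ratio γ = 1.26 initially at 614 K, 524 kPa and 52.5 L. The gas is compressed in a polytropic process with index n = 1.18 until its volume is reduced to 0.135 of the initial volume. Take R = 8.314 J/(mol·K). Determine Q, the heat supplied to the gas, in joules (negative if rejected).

-20400 J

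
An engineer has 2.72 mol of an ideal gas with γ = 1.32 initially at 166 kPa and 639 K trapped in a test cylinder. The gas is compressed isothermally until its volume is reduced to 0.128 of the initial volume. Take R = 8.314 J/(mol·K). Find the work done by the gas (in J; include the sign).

V₁ = nRT₁/P₁ = 2.72×8.314×639/166 = 87.1 L.
Isothermal: T stays 639 K; PV = const ⇒ V₂ = 11.1 L, P₂ = 1300 kPa.
W = nRT ln(V₂/V₁) = 2.72×8.314×639×ln(0.128) = -29700 J.

-29700 J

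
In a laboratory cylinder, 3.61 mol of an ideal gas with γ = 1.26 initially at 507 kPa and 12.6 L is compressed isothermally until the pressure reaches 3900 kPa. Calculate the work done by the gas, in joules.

T₁ = P₁V₁/(nR) = 507×12.6/(3.61×8.314) = 213 K.
Isothermal: T stays 213 K; PV = const ⇒ V₂ = 1.64 L, P₂ = 3900 kPa.
W = nRT ln(V₂/V₁) = 3.61×8.314×213×ln(0.130) = -13000 J.

-13000 J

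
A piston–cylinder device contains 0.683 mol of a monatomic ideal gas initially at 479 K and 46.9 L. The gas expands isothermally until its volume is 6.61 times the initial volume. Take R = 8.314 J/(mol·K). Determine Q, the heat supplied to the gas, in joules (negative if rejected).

5140 J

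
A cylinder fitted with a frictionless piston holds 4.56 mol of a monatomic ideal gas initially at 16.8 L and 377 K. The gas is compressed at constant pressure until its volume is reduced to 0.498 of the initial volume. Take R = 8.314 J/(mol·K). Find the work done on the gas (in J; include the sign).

7170 J

P₁ = nRT₁/V₁ = 4.56×8.314×377/16.8 = 851 kPa.
Isobaric: P stays 851 kPa; V/T = const ⇒ T₂ = 188 K, V₂ = 8.37 L.
W = PΔV = 851×(8.37−16.8) kPa·L = -7170 J.
Work done on the gas = −W_by = 7170 J.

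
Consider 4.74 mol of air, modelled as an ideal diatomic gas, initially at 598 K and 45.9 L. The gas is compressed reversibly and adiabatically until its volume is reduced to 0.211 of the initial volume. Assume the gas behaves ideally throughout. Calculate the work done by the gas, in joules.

-50900 J

P₁ = nRT₁/V₁ = 4.74×8.314×598/45.9 = 513 kPa.
Adiabatic: TV^(γ−1) = const ⇒ T₂ = 598×(4.74)^0.400 = 1110 K; PV^γ = const ⇒ P₂ = 4530 kPa.
ΔU = nCvΔT = 4.74×20.8×(1110−598) = 50900 J.
Q = 0 for an adiabatic process, so W = −ΔU = -50900 J.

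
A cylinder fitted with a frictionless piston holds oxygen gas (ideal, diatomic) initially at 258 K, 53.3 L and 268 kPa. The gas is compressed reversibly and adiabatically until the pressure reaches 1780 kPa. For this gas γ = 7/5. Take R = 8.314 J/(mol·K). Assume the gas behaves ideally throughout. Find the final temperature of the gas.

443 K

Adiabatic: T₂/T₁ = (P₂/P₁)^((γ−1)/γ) ⇒ T₂ = 258×(6.64)^0.286 = 443 K; V₂ = 13.8 L.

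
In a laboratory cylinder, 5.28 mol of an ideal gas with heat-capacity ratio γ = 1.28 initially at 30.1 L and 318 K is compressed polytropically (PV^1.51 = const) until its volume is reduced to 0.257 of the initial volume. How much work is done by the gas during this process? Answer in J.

P₁ = nRT₁/V₁ = 5.28×8.314×318/30.1 = 464 kPa.
Polytropic n=1.51: T₂ = T₁(V₁/V₂)^(n−1) = 318×(3.89)^0.51 = 636 K; P₂ = P₁(V₁/V₂)^n = 3610 kPa.
W = (P₁V₁−P₂V₂)/(n−1) = (464×30.1−3610×7.74)/0.51 = -27400 J.

-27400 J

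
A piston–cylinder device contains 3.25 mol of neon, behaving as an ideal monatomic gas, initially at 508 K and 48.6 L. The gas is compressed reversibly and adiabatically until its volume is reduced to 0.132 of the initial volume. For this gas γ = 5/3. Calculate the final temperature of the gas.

P₁ = nRT₁/V₁ = 3.25×8.314×508/48.6 = 282 kPa.
Adiabatic: TV^(γ−1) = const ⇒ T₂ = 508×(7.58)^0.667 = 1960 K; PV^γ = const ⇒ P₂ = 8250 kPa.

1960 K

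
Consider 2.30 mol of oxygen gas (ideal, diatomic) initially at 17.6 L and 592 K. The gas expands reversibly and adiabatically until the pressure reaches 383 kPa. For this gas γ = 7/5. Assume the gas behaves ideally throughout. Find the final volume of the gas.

P₁ = nRT₁/V₁ = 2.30×8.314×592/17.6 = 643 kPa.
Adiabatic: T₂/T₁ = (P₂/P₁)^((γ−1)/γ) ⇒ T₂ = 592×(0.595)^0.286 = 510 K; V₂ = 25.5 L.

25.5 L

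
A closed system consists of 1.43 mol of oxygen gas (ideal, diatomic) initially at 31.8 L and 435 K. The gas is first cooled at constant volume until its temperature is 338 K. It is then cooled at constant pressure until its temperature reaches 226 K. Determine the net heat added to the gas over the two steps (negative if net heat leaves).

P₁ = nRT₁/V₁ = 1.43×8.314×435/31.8 = 163 kPa.
Step 1 — Isochoric: V stays 31.8 L; P/T = const ⇒ T₂ = 338 K, P₂ = 126 kPa.
W = 0 (no volume change).
ΔU = nCvΔT = 1.43×20.8×(338−435) = -2880 J.
Q = ΔU = -2880 J.
State after step 1: P = 126 kPa, V = 31.8 L, T = 338 K.
Step 2 — Isobaric: P stays 126 kPa; V/T = const ⇒ T₂ = 226 K, V₂ = 21.3 L.
W = PΔV = 126×(21.3−31.8) kPa·L = -1330 J.
ΔU = nCvΔT = 1.43×20.8×(226−338) = -3330 J.
Q = ΔU + W = nCpΔT = -4660 J.
Net over both steps: W = -1330 J, Q = -7540 J, ΔU = -6210 J.

-7540 J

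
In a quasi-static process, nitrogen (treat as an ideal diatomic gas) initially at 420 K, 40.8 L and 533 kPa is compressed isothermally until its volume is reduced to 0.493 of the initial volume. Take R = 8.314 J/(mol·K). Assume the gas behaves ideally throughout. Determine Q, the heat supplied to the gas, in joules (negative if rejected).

n = P₁V₁/(RT₁) = 533×40.8/(8.314×420) = 6.23 mol.
Isothermal: T stays 420 K; PV = const ⇒ V₂ = 20.1 L, P₂ = 1080 kPa.
ΔU = 0 (ideal gas, T constant).
W = nRT ln(V₂/V₁) = 6.23×8.314×420×ln(0.493) = -15400 J.
Q = ΔU + W = -15400 J.

-15400 J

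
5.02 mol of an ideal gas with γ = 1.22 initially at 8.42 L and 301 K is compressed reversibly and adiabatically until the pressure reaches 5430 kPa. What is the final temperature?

P₁ = nRT₁/V₁ = 5.02×8.314×301/8.42 = 1490 kPa.
Adiabatic: T₂/T₁ = (P₂/P₁)^((γ−1)/γ) ⇒ T₂ = 301×(3.64)^0.180 = 380 K; V₂ = 2.92 L.

380 K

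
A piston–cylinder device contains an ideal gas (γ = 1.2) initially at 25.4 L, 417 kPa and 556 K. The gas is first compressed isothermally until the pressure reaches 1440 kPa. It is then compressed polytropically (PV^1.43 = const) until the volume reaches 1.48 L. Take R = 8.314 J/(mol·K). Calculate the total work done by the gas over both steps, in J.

n = P₁V₁/(RT₁) = 417×25.4/(8.314×556) = 2.29 mol.
Step 1 — Isothermal: T stays 556 K; PV = const ⇒ V₂ = 7.36 L, P₂ = 1440 kPa.
ΔU = 0 (ideal gas, T constant).
W = nRT ln(V₂/V₁) = 2.29×8.314×556×ln(0.290) = -13100 J.
Q = ΔU + W = -13100 J.
State after step 1: P = 1440 kPa, V = 7.36 L, T = 556 K.
Step 2 — Polytropic n=1.43: T₂ = T₁(V₁/V₂)^(n−1) = 556×(4.97)^0.43 = 1110 K; P₂ = P₁(V₁/V₂)^n = 14300 kPa.
W = (P₁V₁−P₂V₂)/(n−1) = (1440×7.36−14300×1.48)/0.43 = -24500 J.
ΔU = nCvΔT = 2.29×41.6×(1110−556) = 52600 J.
Q = ΔU + W = 28100 J.
Net over both steps: W = -37600 J, Q = 15000 J, ΔU = 52600 J.

-37600 J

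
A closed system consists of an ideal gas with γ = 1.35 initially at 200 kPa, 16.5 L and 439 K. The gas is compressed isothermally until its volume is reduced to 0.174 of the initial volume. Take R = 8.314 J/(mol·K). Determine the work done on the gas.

n = P₁V₁/(RT₁) = 200×16.5/(8.314×439) = 0.904 mol.
Isothermal: T stays 439 K; PV = const ⇒ V₂ = 2.87 L, P₂ = 1150 kPa.
W = nRT ln(V₂/V₁) = 0.904×8.314×439×ln(0.174) = -5770 J.
Work done on the gas = −W_by = 5770 J.

5770 J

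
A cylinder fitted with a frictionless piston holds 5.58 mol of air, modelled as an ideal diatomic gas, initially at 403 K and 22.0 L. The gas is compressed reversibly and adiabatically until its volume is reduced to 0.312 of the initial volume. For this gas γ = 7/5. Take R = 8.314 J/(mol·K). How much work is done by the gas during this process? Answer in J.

P₁ = nRT₁/V₁ = 5.58×8.314×403/22.0 = 850 kPa.
Adiabatic: TV^(γ−1) = const ⇒ T₂ = 403×(3.21)^0.400 = 642 K; PV^γ = const ⇒ P₂ = 4340 kPa.
ΔU = nCvΔT = 5.58×20.8×(642−403) = 27700 J.
Q = 0 for an adiabatic process, so W = −ΔU = -27700 J.

-27700 J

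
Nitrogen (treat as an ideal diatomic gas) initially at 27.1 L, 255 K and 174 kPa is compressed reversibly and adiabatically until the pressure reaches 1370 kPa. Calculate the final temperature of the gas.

460 K

Adiabatic: T₂/T₁ = (P₂/P₁)^((γ−1)/γ) ⇒ T₂ = 255×(7.87)^0.286 = 460 K; V₂ = 6.21 L.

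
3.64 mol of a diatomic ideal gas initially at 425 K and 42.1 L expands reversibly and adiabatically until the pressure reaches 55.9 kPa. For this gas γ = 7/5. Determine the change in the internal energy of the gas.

-12400 J

P₁ = nRT₁/V₁ = 3.64×8.314×425/42.1 = 306 kPa.
Adiabatic: T₂/T₁ = (P₂/P₁)^((γ−1)/γ) ⇒ T₂ = 425×(0.183)^0.286 = 262 K; V₂ = 142 L.
For an ideal gas ΔU = nCvΔT with Cv = (5/2)R = 20.8 J/(mol·K).
ΔU = 3.64×20.8×(262−425) = -12400 J.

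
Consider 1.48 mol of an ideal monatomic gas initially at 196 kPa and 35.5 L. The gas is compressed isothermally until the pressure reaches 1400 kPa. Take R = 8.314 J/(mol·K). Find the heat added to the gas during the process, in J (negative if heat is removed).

T₁ = P₁V₁/(nR) = 196×35.5/(1.48×8.314) = 565 K.
Isothermal: T stays 565 K; PV = const ⇒ V₂ = 4.97 L, P₂ = 1400 kPa.
ΔU = 0 (ideal gas, T constant).
W = nRT ln(V₂/V₁) = 1.48×8.314×565×ln(0.140) = -13700 J.
Q = ΔU + W = -13700 J.

-13700 J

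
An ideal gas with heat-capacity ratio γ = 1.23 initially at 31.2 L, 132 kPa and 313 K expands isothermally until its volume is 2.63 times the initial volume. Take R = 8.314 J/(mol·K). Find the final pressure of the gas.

50.2 kPa

Isothermal: T stays 313 K; PV = const ⇒ V₂ = 82.1 L, P₂ = 50.2 kPa.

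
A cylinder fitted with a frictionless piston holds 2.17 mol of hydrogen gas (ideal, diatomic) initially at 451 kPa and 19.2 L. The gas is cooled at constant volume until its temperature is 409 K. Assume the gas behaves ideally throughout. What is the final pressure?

384 kPa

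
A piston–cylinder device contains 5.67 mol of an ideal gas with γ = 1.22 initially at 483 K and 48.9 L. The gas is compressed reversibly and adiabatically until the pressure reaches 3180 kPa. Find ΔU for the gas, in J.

P₁ = nRT₁/V₁ = 5.67×8.314×483/48.9 = 466 kPa.
Adiabatic: T₂/T₁ = (P₂/P₁)^((γ−1)/γ) ⇒ T₂ = 483×(6.83)^0.180 = 683 K; V₂ = 10.1 L.
For an ideal gas ΔU = nCvΔT with Cv = R/(γ−1) = 37.8 J/(mol·K).
ΔU = 5.67×37.8×(683−483) = 42900 J.

42900 J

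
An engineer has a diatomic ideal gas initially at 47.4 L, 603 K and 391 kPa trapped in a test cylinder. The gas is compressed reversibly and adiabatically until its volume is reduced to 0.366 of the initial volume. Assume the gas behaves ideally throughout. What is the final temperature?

901 K

Adiabatic: TV^(γ−1) = const ⇒ T₂ = 603×(2.73)^0.400 = 901 K; PV^γ = const ⇒ P₂ = 1600 kPa.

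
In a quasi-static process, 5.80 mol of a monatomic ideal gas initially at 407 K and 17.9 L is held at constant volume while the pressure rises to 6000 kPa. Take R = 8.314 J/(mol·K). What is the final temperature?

2230 K

P₁ = nRT₁/V₁ = 5.80×8.314×407/17.9 = 1100 kPa.
Isochoric: V stays 17.9 L; P/T = const ⇒ T₂ = 2230 K, P₂ = 6000 kPa.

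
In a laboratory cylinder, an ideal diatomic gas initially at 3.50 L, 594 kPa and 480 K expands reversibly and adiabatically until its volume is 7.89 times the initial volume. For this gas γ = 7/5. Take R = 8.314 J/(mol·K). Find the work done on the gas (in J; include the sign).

n = P₁V₁/(RT₁) = 594×3.50/(8.314×480) = 0.521 mol.
Adiabatic: TV^(γ−1) = const ⇒ T₂ = 480×(0.127)^0.400 = 210 K; PV^γ = const ⇒ P₂ = 33.0 kPa.
ΔU = nCvΔT = 0.521×20.8×(210−480) = -2920 J.
Q = 0 for an adiabatic process, so W = −ΔU = 2920 J.
Work done on the gas = −W_by = -2920 J.

-2920 J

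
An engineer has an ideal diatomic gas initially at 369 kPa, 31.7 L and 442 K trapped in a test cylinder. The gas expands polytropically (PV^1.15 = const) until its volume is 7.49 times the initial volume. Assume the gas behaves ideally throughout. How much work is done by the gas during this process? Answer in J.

n = P₁V₁/(RT₁) = 369×31.7/(8.314×442) = 3.18 mol.
Polytropic n=1.15: T₂ = T₁(V₁/V₂)^(n−1) = 442×(0.134)^0.15 = 327 K; P₂ = P₁(V₁/V₂)^n = 36.4 kPa.
W = (P₁V₁−P₂V₂)/(n−1) = (369×31.7−36.4×237)/0.15 = 20300 J.

20300 J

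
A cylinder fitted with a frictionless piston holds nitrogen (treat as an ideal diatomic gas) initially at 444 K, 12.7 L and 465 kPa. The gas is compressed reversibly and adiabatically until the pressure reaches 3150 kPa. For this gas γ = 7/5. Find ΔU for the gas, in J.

10700 J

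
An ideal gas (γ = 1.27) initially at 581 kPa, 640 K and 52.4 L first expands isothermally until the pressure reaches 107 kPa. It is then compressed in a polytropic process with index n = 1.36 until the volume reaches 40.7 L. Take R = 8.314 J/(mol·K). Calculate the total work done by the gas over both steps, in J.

n = P₁V₁/(RT₁) = 581×52.4/(8.314×640) = 5.72 mol.
Step 1 — Isothermal: T stays 640 K; PV = const ⇒ V₂ = 285 L, P₂ = 107 kPa.
ΔU = 0 (ideal gas, T constant).
W = nRT ln(V₂/V₁) = 5.72×8.314×640×ln(5.43) = 51500 J.
Q = ΔU + W = 51500 J.
State after step 1: P = 107 kPa, V = 285 L, T = 640 K.
Step 2 — Polytropic n=1.36: T₂ = T₁(V₁/V₂)^(n−1) = 640×(6.99)^0.36 = 1290 K; P₂ = P₁(V₁/V₂)^n = 1510 kPa.
W = (P₁V₁−P₂V₂)/(n−1) = (107×285−1510×40.7)/0.36 = -85700 J.
ΔU = nCvΔT = 5.72×30.8×(1290−640) = 114000 J.
Q = ΔU + W = 28600 J.
Net over both steps: W = -34200 J, Q = 80100 J, ΔU = 114000 J.

-34200 J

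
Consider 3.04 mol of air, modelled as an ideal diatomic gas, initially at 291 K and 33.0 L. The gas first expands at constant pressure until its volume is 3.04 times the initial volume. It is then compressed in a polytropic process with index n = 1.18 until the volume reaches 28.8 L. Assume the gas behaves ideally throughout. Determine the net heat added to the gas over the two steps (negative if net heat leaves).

35300 J

P₁ = nRT₁/V₁ = 3.04×8.314×291/33.0 = 223 kPa.
Step 1 — Isobaric: P stays 223 kPa; V/T = const ⇒ T₂ = 885 K, V₂ = 100 L.
W = PΔV = 223×(100−33.0) kPa·L = 15000 J.
ΔU = nCvΔT = 3.04×20.8×(885−291) = 37500 J.
Q = ΔU + W = nCpΔT = 52500 J.
State after step 1: P = 223 kPa, V = 100 L, T = 885 K.
Step 2 — Polytropic n=1.18: T₂ = T₁(V₁/V₂)^(n−1) = 885×(3.48)^0.18 = 1110 K; P₂ = P₁(V₁/V₂)^n = 972 kPa.
W = (P₁V₁−P₂V₂)/(n−1) = (223×100−972×28.8)/0.18 = -31300 J.
ΔU = nCvΔT = 3.04×20.8×(1110−885) = 14100 J.
Q = ΔU + W = -17200 J.
Net over both steps: W = -16300 J, Q = 35300 J, ΔU = 51600 J.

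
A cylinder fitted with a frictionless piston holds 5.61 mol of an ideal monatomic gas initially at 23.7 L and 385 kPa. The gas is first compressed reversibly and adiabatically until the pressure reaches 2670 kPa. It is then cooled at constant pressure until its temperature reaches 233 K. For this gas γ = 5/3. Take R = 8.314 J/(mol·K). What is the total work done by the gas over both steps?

-24900 J

T₁ = P₁V₁/(nR) = 385×23.7/(5.61×8.314) = 196 K.
Step 1 — Adiabatic: T₂/T₁ = (P₂/P₁)^((γ−1)/γ) ⇒ T₂ = 196×(6.94)^0.400 = 424 K; V₂ = 7.42 L.
ΔU = nCvΔT = 5.61×12.5×(424−196) = 16000 J.
Q = 0 for an adiabatic process, so W = −ΔU = -16000 J.
State after step 1: P = 2670 kPa, V = 7.42 L, T = 424 K.
Step 2 — Isobaric: P stays 2670 kPa; V/T = const ⇒ T₂ = 233 K, V₂ = 4.07 L.
W = PΔV = 2670×(4.07−7.42) kPa·L = -8930 J.
ΔU = nCvΔT = 5.61×12.5×(233−424) = -13400 J.
Q = ΔU + W = nCpΔT = -22300 J.
Net over both steps: W = -24900 J, Q = -22300 J, ΔU = 2610 J.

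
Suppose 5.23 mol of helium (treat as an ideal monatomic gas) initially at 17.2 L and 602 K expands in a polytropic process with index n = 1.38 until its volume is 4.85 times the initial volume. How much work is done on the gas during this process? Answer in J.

-31100 J

P₁ = nRT₁/V₁ = 5.23×8.314×602/17.2 = 1520 kPa.
Polytropic n=1.38: T₂ = T₁(V₁/V₂)^(n−1) = 602×(0.206)^0.38 = 330 K; P₂ = P₁(V₁/V₂)^n = 172 kPa.
W = (P₁V₁−P₂V₂)/(n−1) = (1520×17.2−172×83.4)/0.38 = 31100 J.
Work done on the gas = −W_by = -31100 J.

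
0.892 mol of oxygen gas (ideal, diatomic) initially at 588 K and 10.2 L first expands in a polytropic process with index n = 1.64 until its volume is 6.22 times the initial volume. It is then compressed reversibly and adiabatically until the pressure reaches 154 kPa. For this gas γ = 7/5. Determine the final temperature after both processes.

P₁ = nRT₁/V₁ = 0.892×8.314×588/10.2 = 428 kPa.
Step 1 — Polytropic n=1.64: T₂ = T₁(V₁/V₂)^(n−1) = 588×(0.161)^0.64 = 183 K; P₂ = P₁(V₁/V₂)^n = 21.3 kPa.
W = (P₁V₁−P₂V₂)/(n−1) = (428×10.2−21.3×63.4)/0.64 = 4700 J.
ΔU = nCvΔT = 0.892×20.8×(183−588) = -7520 J.
Q = ΔU + W = -2820 J.
State after step 1: P = 21.3 kPa, V = 63.4 L, T = 183 K.
Step 2 — Adiabatic: T₂/T₁ = (P₂/P₁)^((γ−1)/γ) ⇒ T₂ = 183×(7.22)^0.286 = 321 K; V₂ = 15.5 L.
ΔU = nCvΔT = 0.892×20.8×(321−183) = 2570 J.
Q = 0 for an adiabatic process, so W = −ΔU = -2570 J.
Net over both steps: W = 2130 J, Q = -2820 J, ΔU = -4950 J.

321 K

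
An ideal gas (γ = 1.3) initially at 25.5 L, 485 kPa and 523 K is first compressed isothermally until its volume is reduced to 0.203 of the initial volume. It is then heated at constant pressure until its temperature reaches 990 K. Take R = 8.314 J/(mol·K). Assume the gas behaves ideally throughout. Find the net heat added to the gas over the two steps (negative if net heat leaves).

n = P₁V₁/(RT₁) = 485×25.5/(8.314×523) = 2.84 mol.
Step 1 — Isothermal: T stays 523 K; PV = const ⇒ V₂ = 5.18 L, P₂ = 2390 kPa.
ΔU = 0 (ideal gas, T constant).
W = nRT ln(V₂/V₁) = 2.84×8.314×523×ln(0.203) = -19700 J.
Q = ΔU + W = -19700 J.
State after step 1: P = 2390 kPa, V = 5.18 L, T = 523 K.
Step 2 — Isobaric: P stays 2390 kPa; V/T = const ⇒ T₂ = 990 K, V₂ = 9.80 L.
W = PΔV = 2390×(9.80−5.18) kPa·L = 11000 J.
ΔU = nCvΔT = 2.84×27.7×(990−523) = 36800 J.
Q = ΔU + W = nCpΔT = 47900 J.
Net over both steps: W = -8680 J, Q = 28100 J, ΔU = 36800 J.

28100 J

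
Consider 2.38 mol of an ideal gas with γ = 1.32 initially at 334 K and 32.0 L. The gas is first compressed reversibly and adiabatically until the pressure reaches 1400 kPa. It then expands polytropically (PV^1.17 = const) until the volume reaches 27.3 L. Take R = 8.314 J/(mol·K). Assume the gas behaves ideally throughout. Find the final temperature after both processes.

427 K

P₁ = nRT₁/V₁ = 2.38×8.314×334/32.0 = 207 kPa.
Step 1 — Adiabatic: T₂/T₁ = (P₂/P₁)^((γ−1)/γ) ⇒ T₂ = 334×(6.78)^0.242 = 531 K; V₂ = 7.51 L.
ΔU = nCvΔT = 2.38×26.0×(531−334) = 12200 J.
Q = 0 for an adiabatic process, so W = −ΔU = -12200 J.
State after step 1: P = 1400 kPa, V = 7.51 L, T = 531 K.
Step 2 — Polytropic n=1.17: T₂ = T₁(V₁/V₂)^(n−1) = 531×(0.275)^0.17 = 427 K; P₂ = P₁(V₁/V₂)^n = 309 kPa.
W = (P₁V₁−P₂V₂)/(n−1) = (1400×7.51−309×27.3)/0.17 = 12200 J.
ΔU = nCvΔT = 2.38×26.0×(427−531) = -6470 J.
Q = ΔU + W = 5710 J.
Net over both steps: W = -9.15 J, Q = 5710 J, ΔU = 5720 J.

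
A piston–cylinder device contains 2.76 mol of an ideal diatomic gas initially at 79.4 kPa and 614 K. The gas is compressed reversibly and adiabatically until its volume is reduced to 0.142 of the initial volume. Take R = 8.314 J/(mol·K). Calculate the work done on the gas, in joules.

V₁ = nRT₁/P₁ = 2.76×8.314×614/79.4 = 177 L.
Adiabatic: TV^(γ−1) = const ⇒ T₂ = 614×(7.04)^0.400 = 1340 K; PV^γ = const ⇒ P₂ = 1220 kPa.
ΔU = nCvΔT = 2.76×20.8×(1340−614) = 41700 J.
Q = 0 for an adiabatic process, so W = −ΔU = -41700 J.
Work done on the gas = −W_by = 41700 J.

41700 J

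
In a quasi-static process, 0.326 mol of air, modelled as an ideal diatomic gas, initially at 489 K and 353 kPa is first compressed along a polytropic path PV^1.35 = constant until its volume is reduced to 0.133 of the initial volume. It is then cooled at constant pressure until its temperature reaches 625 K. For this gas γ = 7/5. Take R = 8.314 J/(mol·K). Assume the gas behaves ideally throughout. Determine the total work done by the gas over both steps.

V₁ = nRT₁/P₁ = 0.326×8.314×489/353 = 3.75 L.
Step 1 — Polytropic n=1.35: T₂ = T₁(V₁/V₂)^(n−1) = 489×(7.52)^0.35 = 991 K; P₂ = P₁(V₁/V₂)^n = 5380 kPa.
W = (P₁V₁−P₂V₂)/(n−1) = (353×3.75−5380×0.499)/0.35 = -3890 J.
ΔU = nCvΔT = 0.326×20.8×(991−489) = 3400 J.
Q = ΔU + W = -486 J.
State after step 1: P = 5380 kPa, V = 0.499 L, T = 991 K.
Step 2 — Isobaric: P stays 5380 kPa; V/T = const ⇒ T₂ = 625 K, V₂ = 0.315 L.
W = PΔV = 5380×(0.315−0.499) kPa·L = -991 J.
ΔU = nCvΔT = 0.326×20.8×(625−991) = -2480 J.
Q = ΔU + W = nCpΔT = -3470 J.
Net over both steps: W = -4880 J, Q = -3960 J, ΔU = 922 J.

-4880 J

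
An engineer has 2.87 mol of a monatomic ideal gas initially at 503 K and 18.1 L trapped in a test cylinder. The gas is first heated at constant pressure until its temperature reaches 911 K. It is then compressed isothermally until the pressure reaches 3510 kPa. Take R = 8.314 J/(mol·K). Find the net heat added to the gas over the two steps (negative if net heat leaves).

-11900 J

P₁ = nRT₁/V₁ = 2.87×8.314×503/18.1 = 663 kPa.
Step 1 — Isobaric: P stays 663 kPa; V/T = const ⇒ T₂ = 911 K, V₂ = 32.8 L.
W = PΔV = 663×(32.8−18.1) kPa·L = 9740 J.
ΔU = nCvΔT = 2.87×12.5×(911−503) = 14600 J.
Q = ΔU + W = nCpΔT = 24300 J.
State after step 1: P = 663 kPa, V = 32.8 L, T = 911 K.
Step 2 — Isothermal: T stays 911 K; PV = const ⇒ V₂ = 6.19 L, P₂ = 3510 kPa.
ΔU = 0 (ideal gas, T constant).
W = nRT ln(V₂/V₁) = 2.87×8.314×911×ln(0.189) = -36200 J.
Q = ΔU + W = -36200 J.
Net over both steps: W = -26500 J, Q = -11900 J, ΔU = 14600 J.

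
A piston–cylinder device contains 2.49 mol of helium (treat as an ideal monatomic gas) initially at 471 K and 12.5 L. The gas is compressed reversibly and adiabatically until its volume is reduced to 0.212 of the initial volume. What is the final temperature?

1320 K

P₁ = nRT₁/V₁ = 2.49×8.314×471/12.5 = 780 kPa.
Adiabatic: TV^(γ−1) = const ⇒ T₂ = 471×(4.72)^0.667 = 1320 K; PV^γ = const ⇒ P₂ = 10300 kPa.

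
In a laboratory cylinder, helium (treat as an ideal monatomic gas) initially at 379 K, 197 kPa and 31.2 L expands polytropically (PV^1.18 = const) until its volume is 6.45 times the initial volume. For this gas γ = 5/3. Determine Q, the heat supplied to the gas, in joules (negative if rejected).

7110 J

n = P₁V₁/(RT₁) = 197×31.2/(8.314×379) = 1.95 mol.
Polytropic n=1.18: T₂ = T₁(V₁/V₂)^(n−1) = 379×(0.155)^0.18 = 271 K; P₂ = P₁(V₁/V₂)^n = 21.8 kPa.
W = (P₁V₁−P₂V₂)/(n−1) = (197×31.2−21.8×201)/0.18 = 9730 J.
ΔU = nCvΔT = 1.95×12.5×(271−379) = -2630 J.
Q = ΔU + W = 7110 J.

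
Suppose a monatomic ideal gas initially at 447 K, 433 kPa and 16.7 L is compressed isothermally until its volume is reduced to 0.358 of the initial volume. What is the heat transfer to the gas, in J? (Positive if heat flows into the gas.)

n = P₁V₁/(RT₁) = 433×16.7/(8.314×447) = 1.95 mol.
Isothermal: T stays 447 K; PV = const ⇒ V₂ = 5.98 L, P₂ = 1210 kPa.
ΔU = 0 (ideal gas, T constant).
W = nRT ln(V₂/V₁) = 1.95×8.314×447×ln(0.358) = -7430 J.
Q = ΔU + W = -7430 J.

-7430 J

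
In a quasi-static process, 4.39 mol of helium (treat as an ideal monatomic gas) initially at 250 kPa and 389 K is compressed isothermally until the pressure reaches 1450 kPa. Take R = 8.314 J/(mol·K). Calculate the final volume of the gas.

9.79 L

V₁ = nRT₁/P₁ = 4.39×8.314×389/250 = 56.8 L.
Isothermal: T stays 389 K; PV = const ⇒ V₂ = 9.79 L, P₂ = 1450 kPa.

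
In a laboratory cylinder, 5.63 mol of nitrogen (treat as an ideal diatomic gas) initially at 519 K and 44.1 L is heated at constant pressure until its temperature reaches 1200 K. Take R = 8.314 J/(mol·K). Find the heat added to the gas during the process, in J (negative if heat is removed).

P₁ = nRT₁/V₁ = 5.63×8.314×519/44.1 = 551 kPa.
Isobaric: P stays 551 kPa; V/T = const ⇒ T₂ = 1200 K, V₂ = 102 L.
W = PΔV = 551×(102−44.1) kPa·L = 31900 J.
ΔU = nCvΔT = 5.63×20.8×(1200−519) = 79700 J.
Q = ΔU + W = nCpΔT = 112000 J.

112000 J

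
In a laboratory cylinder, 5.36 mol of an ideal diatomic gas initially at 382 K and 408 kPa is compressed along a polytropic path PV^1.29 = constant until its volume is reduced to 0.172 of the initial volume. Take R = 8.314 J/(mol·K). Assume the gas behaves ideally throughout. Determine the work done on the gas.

V₁ = nRT₁/P₁ = 5.36×8.314×382/408 = 41.7 L.
Polytropic n=1.29: T₂ = T₁(V₁/V₂)^(n−1) = 382×(5.81)^0.29 = 636 K; P₂ = P₁(V₁/V₂)^n = 3950 kPa.
W = (P₁V₁−P₂V₂)/(n−1) = (408×41.7−3950×7.18)/0.29 = -39100 J.
Work done on the gas = −W_by = 39100 J.

39100 J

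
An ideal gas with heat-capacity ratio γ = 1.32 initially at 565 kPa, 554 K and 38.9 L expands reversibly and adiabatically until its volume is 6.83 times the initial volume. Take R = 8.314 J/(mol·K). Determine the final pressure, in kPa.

Adiabatic: TV^(γ−1) = const ⇒ T₂ = 554×(0.146)^0.320 = 300 K; PV^γ = const ⇒ P₂ = 44.7 kPa.

44.7 kPa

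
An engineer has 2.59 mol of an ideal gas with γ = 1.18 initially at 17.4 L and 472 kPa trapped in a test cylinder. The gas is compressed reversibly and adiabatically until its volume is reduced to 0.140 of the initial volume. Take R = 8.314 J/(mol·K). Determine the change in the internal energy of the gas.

T₁ = P₁V₁/(nR) = 472×17.4/(2.59×8.314) = 381 K.
Adiabatic: TV^(γ−1) = const ⇒ T₂ = 381×(7.14)^0.180 = 543 K; PV^γ = const ⇒ P₂ = 4800 kPa.
For an ideal gas ΔU = nCvΔT with Cv = R/(γ−1) = 46.2 J/(mol·K).
ΔU = 2.59×46.2×(543−381) = 19400 J.

19400 J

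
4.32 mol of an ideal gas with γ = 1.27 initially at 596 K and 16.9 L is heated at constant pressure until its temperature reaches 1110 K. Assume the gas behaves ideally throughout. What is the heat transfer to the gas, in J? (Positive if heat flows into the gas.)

P₁ = nRT₁/V₁ = 4.32×8.314×596/16.9 = 1270 kPa.
Isobaric: P stays 1270 kPa; V/T = const ⇒ T₂ = 1110 K, V₂ = 31.5 L.
W = PΔV = 1270×(31.5−16.9) kPa·L = 18500 J.
ΔU = nCvΔT = 4.32×30.8×(1110−596) = 68400 J.
Q = ΔU + W = nCpΔT = 86800 J.

86800 J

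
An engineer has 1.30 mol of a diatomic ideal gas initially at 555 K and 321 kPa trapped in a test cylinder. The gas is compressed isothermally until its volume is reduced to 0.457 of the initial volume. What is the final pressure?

V₁ = nRT₁/P₁ = 1.30×8.314×555/321 = 18.7 L.
Isothermal: T stays 555 K; PV = const ⇒ V₂ = 8.54 L, P₂ = 702 kPa.

702 kPa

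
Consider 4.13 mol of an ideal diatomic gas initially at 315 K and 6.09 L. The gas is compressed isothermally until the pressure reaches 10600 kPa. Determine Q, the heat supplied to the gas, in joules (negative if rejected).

P₁ = nRT₁/V₁ = 4.13×8.314×315/6.09 = 1780 kPa.
Isothermal: T stays 315 K; PV = const ⇒ V₂ = 1.02 L, P₂ = 10600 kPa.
ΔU = 0 (ideal gas, T constant).
W = nRT ln(V₂/V₁) = 4.13×8.314×315×ln(0.168) = -19300 J.
Q = ΔU + W = -19300 J.

-19300 J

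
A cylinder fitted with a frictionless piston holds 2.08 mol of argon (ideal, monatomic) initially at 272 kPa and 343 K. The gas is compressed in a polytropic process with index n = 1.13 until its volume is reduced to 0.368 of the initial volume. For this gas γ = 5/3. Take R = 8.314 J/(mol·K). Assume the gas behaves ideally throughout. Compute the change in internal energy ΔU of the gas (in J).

V₁ = nRT₁/P₁ = 2.08×8.314×343/272 = 21.8 L.
Polytropic n=1.13: T₂ = T₁(V₁/V₂)^(n−1) = 343×(2.72)^0.13 = 391 K; P₂ = P₁(V₁/V₂)^n = 842 kPa.
For an ideal gas ΔU = nCvΔT with Cv = (3/2)R = 12.5 J/(mol·K).
ΔU = 2.08×12.5×(391−343) = 1230 J.

1230 J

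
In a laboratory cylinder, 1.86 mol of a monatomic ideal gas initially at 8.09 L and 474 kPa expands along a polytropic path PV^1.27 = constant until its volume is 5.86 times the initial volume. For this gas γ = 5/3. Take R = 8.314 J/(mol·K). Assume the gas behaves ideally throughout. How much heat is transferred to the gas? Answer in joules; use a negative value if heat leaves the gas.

3210 J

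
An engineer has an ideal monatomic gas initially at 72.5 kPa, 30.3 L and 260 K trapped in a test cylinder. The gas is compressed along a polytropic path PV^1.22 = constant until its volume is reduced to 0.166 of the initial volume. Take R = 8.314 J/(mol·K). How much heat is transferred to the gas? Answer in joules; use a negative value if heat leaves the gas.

n = P₁V₁/(RT₁) = 72.5×30.3/(8.314×260) = 1.02 mol.
Polytropic n=1.22: T₂ = T₁(V₁/V₂)^(n−1) = 260×(6.02)^0.22 = 386 K; P₂ = P₁(V₁/V₂)^n = 648 kPa.
W = (P₁V₁−P₂V₂)/(n−1) = (72.5×30.3−648×5.03)/0.22 = -4840 J.
ΔU = nCvΔT = 1.02×12.5×(386−260) = 1600 J.
Q = ΔU + W = -3240 J.

-3240 J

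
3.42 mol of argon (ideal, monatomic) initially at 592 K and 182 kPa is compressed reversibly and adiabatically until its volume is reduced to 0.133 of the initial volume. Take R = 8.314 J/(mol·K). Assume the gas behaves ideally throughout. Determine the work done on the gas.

71700 J

V₁ = nRT₁/P₁ = 3.42×8.314×592/182 = 92.5 L.
Adiabatic: TV^(γ−1) = const ⇒ T₂ = 592×(7.52)^0.667 = 2270 K; PV^γ = const ⇒ P₂ = 5250 kPa.
ΔU = nCvΔT = 3.42×12.5×(2270−592) = 71700 J.
Q = 0 for an adiabatic process, so W = −ΔU = -71700 J.
Work done on the gas = −W_by = 71700 J.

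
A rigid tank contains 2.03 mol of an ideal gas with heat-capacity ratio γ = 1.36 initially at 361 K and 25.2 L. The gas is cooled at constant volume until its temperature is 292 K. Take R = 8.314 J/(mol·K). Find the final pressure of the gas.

196 kPa

P₁ = nRT₁/V₁ = 2.03×8.314×361/25.2 = 242 kPa.
Isochoric: V stays 25.2 L; P/T = const ⇒ T₂ = 292 K, P₂ = 196 kPa.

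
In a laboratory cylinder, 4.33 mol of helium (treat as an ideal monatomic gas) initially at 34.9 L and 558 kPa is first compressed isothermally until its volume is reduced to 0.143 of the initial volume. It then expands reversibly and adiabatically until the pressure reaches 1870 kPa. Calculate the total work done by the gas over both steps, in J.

T₁ = P₁V₁/(nR) = 558×34.9/(4.33×8.314) = 541 K.
Step 1 — Isothermal: T stays 541 K; PV = const ⇒ V₂ = 4.99 L, P₂ = 3900 kPa.
ΔU = 0 (ideal gas, T constant).
W = nRT ln(V₂/V₁) = 4.33×8.314×541×ln(0.143) = -37900 J.
Q = ΔU + W = -37900 J.
State after step 1: P = 3900 kPa, V = 4.99 L, T = 541 K.
Step 2 — Adiabatic: T₂/T₁ = (P₂/P₁)^((γ−1)/γ) ⇒ T₂ = 541×(0.479)^0.400 = 403 K; V₂ = 7.76 L.
ΔU = nCvΔT = 4.33×12.5×(403−541) = -7450 J.
Q = 0 for an adiabatic process, so W = −ΔU = 7450 J.
Net over both steps: W = -30400 J, Q = -37900 J, ΔU = -7450 J.

-30400 J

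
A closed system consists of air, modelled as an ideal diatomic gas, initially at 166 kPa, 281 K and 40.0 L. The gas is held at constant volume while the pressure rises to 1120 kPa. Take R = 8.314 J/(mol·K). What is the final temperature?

Isochoric: V stays 40.0 L; P/T = const ⇒ T₂ = 1900 K, P₂ = 1120 kPa.

1900 K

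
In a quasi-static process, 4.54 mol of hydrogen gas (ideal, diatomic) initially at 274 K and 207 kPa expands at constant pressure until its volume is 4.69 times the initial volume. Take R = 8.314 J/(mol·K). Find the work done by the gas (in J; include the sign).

V₁ = nRT₁/P₁ = 4.54×8.314×274/207 = 50.0 L.
Isobaric: P stays 207 kPa; V/T = const ⇒ T₂ = 1290 K, V₂ = 234 L.
W = PΔV = 207×(234−50.0) kPa·L = 38200 J.

38200 J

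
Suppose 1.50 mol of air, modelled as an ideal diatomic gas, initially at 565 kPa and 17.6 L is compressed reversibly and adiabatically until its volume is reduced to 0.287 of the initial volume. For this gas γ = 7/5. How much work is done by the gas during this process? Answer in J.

T₁ = P₁V₁/(nR) = 565×17.6/(1.50×8.314) = 797 K.
Adiabatic: TV^(γ−1) = const ⇒ T₂ = 797×(3.48)^0.400 = 1310 K; PV^γ = const ⇒ P₂ = 3240 kPa.
ΔU = nCvΔT = 1.50×20.8×(1310−797) = 16100 J.
Q = 0 for an adiabatic process, so W = −ΔU = -16100 J.

-16100 J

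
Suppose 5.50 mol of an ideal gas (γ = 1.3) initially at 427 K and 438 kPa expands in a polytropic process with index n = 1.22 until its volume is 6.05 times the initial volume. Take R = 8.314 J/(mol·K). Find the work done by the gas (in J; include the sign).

V₁ = nRT₁/P₁ = 5.50×8.314×427/438 = 44.6 L.
Polytropic n=1.22: T₂ = T₁(V₁/V₂)^(n−1) = 427×(0.165)^0.22 = 287 K; P₂ = P₁(V₁/V₂)^n = 48.7 kPa.
W = (P₁V₁−P₂V₂)/(n−1) = (438×44.6−48.7×270)/0.22 = 29000 J.

29000 J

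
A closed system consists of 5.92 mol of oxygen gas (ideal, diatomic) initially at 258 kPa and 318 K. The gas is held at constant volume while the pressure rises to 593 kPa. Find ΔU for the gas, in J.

50800 J

V₁ = nRT₁/P₁ = 5.92×8.314×318/258 = 60.7 L.
Isochoric: V stays 60.7 L; P/T = const ⇒ T₂ = 731 K, P₂ = 593 kPa.
For an ideal gas ΔU = nCvΔT with Cv = (5/2)R = 20.8 J/(mol·K).
ΔU = 5.92×20.8×(731−318) = 50800 J.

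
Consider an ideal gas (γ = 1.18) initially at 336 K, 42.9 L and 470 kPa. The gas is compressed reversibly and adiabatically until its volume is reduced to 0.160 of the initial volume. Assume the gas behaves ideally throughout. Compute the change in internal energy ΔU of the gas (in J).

43800 J

n = P₁V₁/(RT₁) = 470×42.9/(8.314×336) = 7.22 mol.
Adiabatic: TV^(γ−1) = const ⇒ T₂ = 336×(6.25)^0.180 = 467 K; PV^γ = const ⇒ P₂ = 4090 kPa.
For an ideal gas ΔU = nCvΔT with Cv = R/(γ−1) = 46.2 J/(mol·K).
ΔU = 7.22×46.2×(467−336) = 43800 J.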